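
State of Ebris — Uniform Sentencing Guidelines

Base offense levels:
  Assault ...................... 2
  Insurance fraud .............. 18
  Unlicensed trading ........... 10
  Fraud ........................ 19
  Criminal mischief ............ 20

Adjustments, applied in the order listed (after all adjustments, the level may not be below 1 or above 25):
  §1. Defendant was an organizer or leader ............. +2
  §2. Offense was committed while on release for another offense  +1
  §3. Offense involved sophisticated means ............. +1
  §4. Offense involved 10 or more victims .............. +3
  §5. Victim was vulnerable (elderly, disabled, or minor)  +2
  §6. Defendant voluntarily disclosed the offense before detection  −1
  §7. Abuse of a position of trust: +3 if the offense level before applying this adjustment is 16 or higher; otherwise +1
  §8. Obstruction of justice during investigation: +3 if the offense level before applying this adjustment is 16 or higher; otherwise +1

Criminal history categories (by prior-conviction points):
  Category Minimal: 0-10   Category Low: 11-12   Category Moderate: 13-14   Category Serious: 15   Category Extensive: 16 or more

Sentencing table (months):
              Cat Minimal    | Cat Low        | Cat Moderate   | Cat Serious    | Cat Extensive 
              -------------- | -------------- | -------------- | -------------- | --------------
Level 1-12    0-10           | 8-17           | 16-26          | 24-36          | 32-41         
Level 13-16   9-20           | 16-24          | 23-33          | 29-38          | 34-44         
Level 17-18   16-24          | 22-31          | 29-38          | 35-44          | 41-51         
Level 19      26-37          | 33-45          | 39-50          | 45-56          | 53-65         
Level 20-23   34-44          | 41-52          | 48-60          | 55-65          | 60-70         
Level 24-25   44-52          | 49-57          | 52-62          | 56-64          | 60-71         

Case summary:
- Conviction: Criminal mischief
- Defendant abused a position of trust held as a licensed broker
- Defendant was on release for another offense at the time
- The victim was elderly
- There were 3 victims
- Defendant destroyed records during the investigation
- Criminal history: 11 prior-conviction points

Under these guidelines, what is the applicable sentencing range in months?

Base offense level for criminal mischief: 20.
§2 applies: 20 + 1 = 21.
§3 does not apply.
§4 does not apply.
§5 applies: 21 + 2 = 23.
§7 applies (level before this adjustment is 23 ≥ 16, so +3): 23 + 3 = 26.
§8 applies (level before this adjustment is 26 ≥ 16, so +3): 26 + 3 = 29.
Level 29 exceeds the maximum of 25; capped at 25.
Final offense level: 25.
Criminal history: 11 prior points → Category Low (11-12).
Level 25 falls in the 24-25 band.
Grid: Level 24-25 × Category Low = 49-57 months.

49-57 months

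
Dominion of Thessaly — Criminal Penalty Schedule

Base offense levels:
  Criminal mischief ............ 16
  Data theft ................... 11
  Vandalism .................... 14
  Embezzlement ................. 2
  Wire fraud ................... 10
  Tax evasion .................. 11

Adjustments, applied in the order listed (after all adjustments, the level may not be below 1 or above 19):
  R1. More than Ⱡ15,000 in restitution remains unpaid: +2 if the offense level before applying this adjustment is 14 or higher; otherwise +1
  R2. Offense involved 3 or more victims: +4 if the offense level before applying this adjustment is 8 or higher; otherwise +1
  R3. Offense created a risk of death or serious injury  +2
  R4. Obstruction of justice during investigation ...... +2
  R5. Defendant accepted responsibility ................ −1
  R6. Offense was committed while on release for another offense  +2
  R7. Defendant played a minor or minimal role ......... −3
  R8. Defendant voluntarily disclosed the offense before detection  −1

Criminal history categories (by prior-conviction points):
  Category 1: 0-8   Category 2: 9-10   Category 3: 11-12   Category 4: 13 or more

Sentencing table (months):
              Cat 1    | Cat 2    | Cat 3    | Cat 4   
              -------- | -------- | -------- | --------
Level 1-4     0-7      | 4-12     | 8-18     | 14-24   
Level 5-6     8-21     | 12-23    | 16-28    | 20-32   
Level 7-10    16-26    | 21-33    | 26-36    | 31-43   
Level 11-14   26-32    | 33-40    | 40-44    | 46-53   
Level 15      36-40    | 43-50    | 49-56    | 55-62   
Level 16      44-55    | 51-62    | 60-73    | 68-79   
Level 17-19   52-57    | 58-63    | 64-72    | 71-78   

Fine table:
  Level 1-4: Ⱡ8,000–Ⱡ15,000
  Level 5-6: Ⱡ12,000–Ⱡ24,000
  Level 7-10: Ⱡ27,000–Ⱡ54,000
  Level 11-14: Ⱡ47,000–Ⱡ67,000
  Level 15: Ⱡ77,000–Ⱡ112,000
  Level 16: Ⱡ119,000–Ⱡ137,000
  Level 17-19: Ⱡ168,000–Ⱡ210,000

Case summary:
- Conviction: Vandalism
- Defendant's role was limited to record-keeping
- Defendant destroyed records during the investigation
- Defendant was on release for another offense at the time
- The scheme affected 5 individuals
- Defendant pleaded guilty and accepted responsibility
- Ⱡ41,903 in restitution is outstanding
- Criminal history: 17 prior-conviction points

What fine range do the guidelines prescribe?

Base offense level for vandalism: 14.
R1 applies (level before this adjustment is 14 ≥ 14, so +2): 14 + 2 = 16.
R2 applies (level before this adjustment is 16 ≥ 8, so +4): 16 + 4 = 20.
R4 applies: 20 + 2 = 22.
R5 applies: 22 − 1 = 21.
R6 applies: 21 + 2 = 23.
R7 applies: 23 − 3 = 20.
R8 does not apply.
Level 20 exceeds the maximum of 19; capped at 19.
Final offense level: 19.
Level 19 falls in the 17-19 band.
Fine table: Level 17-19 → Ⱡ168,000–Ⱡ210,000.

Ⱡ168,000–Ⱡ210,000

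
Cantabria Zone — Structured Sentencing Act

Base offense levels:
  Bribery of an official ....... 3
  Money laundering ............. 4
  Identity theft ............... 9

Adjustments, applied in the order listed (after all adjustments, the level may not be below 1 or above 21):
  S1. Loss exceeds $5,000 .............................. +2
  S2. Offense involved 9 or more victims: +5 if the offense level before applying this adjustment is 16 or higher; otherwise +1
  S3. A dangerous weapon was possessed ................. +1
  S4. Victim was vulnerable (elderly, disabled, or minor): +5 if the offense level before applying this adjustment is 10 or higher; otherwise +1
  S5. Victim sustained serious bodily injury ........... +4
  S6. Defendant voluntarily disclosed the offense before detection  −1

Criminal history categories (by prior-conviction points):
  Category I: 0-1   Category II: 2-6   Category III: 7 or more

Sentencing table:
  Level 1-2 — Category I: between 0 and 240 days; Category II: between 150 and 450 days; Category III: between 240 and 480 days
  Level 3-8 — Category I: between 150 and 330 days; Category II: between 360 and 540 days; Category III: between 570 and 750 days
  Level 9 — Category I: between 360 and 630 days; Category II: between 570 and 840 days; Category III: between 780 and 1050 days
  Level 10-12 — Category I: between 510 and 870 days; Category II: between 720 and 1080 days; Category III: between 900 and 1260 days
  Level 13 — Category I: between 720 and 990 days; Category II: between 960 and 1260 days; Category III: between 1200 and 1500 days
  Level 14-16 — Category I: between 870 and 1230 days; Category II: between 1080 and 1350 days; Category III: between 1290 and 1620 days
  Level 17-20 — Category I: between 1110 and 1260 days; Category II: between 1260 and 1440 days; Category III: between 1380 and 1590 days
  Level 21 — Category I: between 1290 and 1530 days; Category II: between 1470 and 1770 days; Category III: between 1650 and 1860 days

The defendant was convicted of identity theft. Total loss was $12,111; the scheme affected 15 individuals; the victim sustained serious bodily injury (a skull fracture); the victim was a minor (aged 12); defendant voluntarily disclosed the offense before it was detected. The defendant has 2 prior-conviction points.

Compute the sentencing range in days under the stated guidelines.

1260-1440 days

Base offense level for identity theft: 9.
S1 applies: 9 + 2 = 11.
S2 applies (level before this adjustment is 11 < 16, so +1): 11 + 1 = 12.
S3 does not apply.
S4 applies (level before this adjustment is 12 ≥ 10, so +5): 12 + 5 = 17.
S5 applies: 17 + 4 = 21.
S6 applies: 21 − 1 = 20.
Final offense level: 20.
Criminal history: 2 prior points → Category II (2-6).
Level 20 falls in the 17-20 band.
Grid: Level 17-20 × Category II = 1260-1440 days.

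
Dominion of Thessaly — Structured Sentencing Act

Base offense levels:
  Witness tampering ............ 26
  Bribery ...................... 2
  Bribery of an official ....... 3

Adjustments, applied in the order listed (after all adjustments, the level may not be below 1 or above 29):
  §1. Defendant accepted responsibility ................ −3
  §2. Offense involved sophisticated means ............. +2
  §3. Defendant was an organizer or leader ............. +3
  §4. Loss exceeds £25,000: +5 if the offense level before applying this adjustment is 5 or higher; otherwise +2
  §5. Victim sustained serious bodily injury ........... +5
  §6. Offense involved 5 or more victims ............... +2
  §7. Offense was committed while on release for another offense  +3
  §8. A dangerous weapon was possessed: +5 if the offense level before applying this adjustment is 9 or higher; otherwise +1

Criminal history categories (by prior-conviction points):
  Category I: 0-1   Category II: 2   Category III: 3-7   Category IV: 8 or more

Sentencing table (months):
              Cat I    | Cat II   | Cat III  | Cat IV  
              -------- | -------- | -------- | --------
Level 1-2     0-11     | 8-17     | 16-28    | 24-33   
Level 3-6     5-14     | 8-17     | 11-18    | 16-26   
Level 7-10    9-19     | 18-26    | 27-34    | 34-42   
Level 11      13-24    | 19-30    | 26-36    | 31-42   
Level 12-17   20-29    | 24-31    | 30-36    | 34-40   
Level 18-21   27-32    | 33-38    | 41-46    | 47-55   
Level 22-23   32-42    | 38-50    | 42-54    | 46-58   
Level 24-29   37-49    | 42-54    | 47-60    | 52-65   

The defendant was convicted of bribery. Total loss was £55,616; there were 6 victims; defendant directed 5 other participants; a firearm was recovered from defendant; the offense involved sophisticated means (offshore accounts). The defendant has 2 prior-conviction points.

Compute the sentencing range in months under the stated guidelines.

33-38 months

Base offense level for bribery: 2.
§1 does not apply.
§2 applies: 2 + 2 = 4.
§3 applies: 4 + 3 = 7.
§4 applies (level before this adjustment is 7 ≥ 5, so +5): 7 + 5 = 12.
§5 does not apply.
§6 applies: 12 + 2 = 14.
§7 does not apply.
§8 applies (level before this adjustment is 14 ≥ 9, so +5): 14 + 5 = 19.
Final offense level: 19.
Criminal history: 2 prior points → Category II (2).
Level 19 falls in the 18-21 band.
Grid: Level 18-21 × Category II = 33-38 months.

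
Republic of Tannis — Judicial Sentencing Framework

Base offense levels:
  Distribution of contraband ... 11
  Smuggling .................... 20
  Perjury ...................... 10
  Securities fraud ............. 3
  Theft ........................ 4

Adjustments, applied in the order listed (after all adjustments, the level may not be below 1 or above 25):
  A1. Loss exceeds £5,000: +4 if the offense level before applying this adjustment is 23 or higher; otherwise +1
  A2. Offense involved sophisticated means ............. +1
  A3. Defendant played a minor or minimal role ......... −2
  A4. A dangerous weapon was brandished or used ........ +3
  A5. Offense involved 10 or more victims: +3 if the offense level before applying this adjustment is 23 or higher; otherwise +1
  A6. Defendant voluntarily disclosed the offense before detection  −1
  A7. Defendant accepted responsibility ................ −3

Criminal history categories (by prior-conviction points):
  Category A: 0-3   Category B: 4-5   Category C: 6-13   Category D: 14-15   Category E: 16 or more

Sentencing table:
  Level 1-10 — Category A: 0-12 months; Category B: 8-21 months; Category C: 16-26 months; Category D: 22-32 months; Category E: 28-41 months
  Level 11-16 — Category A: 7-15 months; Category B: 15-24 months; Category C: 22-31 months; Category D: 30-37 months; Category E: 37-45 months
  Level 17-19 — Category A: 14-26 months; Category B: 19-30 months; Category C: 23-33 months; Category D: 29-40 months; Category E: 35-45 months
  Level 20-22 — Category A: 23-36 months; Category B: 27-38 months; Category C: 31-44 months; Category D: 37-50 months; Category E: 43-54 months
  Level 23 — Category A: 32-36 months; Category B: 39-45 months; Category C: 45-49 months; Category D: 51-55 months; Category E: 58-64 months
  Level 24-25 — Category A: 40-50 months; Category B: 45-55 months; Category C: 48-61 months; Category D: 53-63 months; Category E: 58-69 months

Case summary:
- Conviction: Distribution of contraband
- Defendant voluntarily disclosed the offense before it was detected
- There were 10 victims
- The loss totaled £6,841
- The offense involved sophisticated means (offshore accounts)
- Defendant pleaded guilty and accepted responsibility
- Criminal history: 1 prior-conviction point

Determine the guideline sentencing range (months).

0-12 months

Base offense level for distribution of contraband: 11.
A1 applies (level before this adjustment is 11 < 23, so +1): 11 + 1 = 12.
A2 applies: 12 + 1 = 13.
A3 does not apply.
A4 does not apply.
A5 applies (level before this adjustment is 13 < 23, so +1): 13 + 1 = 14.
A6 applies: 14 − 1 = 13.
A7 applies: 13 − 3 = 10.
Final offense level: 10.
Criminal history: 1 prior point → Category A (0-3).
Level 10 falls in the 1-10 band.
Grid: Level 1-10 × Category A = 0-12 months.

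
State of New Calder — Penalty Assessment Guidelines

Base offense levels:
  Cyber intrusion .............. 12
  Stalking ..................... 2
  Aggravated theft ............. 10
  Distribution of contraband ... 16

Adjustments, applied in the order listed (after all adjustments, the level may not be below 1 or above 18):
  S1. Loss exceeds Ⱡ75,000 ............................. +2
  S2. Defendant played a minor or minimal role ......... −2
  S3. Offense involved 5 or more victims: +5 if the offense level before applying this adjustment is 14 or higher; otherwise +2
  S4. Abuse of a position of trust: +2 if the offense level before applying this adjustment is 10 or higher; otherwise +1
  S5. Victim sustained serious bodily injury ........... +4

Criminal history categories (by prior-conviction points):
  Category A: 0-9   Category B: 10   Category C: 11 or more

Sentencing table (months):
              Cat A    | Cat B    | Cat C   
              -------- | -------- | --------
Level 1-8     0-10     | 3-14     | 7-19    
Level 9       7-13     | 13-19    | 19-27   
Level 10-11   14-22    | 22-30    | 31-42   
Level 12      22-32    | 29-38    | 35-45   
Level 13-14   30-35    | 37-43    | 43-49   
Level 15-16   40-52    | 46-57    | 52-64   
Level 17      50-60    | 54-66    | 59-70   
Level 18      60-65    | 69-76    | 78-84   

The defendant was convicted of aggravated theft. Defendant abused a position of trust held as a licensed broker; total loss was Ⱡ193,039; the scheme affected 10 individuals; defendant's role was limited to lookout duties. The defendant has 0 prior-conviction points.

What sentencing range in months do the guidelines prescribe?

Base offense level for aggravated theft: 10.
S1 applies: 10 + 2 = 12.
S2 applies: 12 − 2 = 10.
S3 applies (level before this adjustment is 10 < 14, so +2): 10 + 2 = 12.
S4 applies (level before this adjustment is 12 ≥ 10, so +2): 12 + 2 = 14.
Final offense level: 14.
Criminal history: 0 prior points → Category A (0-9).
Level 14 falls in the 13-14 band.
Grid: Level 13-14 × Category A = 30-35 months.

30-35 months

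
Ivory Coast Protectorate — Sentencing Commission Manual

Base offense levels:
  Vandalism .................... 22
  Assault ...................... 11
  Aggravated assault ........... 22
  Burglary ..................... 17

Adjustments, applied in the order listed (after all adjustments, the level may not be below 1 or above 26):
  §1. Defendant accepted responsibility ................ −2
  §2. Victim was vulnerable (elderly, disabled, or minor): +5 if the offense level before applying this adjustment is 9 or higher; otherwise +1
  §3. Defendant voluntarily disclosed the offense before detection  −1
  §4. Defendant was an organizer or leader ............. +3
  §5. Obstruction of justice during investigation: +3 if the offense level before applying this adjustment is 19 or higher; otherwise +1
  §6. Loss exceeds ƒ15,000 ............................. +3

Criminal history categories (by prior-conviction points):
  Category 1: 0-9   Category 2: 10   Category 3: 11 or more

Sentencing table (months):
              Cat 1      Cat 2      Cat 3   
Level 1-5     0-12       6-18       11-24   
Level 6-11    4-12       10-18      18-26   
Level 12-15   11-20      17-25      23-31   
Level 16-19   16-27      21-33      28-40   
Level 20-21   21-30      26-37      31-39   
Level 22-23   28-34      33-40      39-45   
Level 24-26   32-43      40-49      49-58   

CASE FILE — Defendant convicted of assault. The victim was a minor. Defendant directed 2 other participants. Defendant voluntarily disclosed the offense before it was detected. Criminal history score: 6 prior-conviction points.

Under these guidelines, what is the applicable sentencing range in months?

16-27 months

Base offense level for assault: 11.
§2 applies (level before this adjustment is 11 ≥ 9, so +5): 11 + 5 = 16.
§3 applies: 16 − 1 = 15.
§4 applies: 15 + 3 = 18.
§6 does not apply.
Final offense level: 18.
Criminal history: 6 prior points → Category 1 (0-9).
Level 18 falls in the 16-19 band.
Grid: Level 16-19 × Category 1 = 16-27 months.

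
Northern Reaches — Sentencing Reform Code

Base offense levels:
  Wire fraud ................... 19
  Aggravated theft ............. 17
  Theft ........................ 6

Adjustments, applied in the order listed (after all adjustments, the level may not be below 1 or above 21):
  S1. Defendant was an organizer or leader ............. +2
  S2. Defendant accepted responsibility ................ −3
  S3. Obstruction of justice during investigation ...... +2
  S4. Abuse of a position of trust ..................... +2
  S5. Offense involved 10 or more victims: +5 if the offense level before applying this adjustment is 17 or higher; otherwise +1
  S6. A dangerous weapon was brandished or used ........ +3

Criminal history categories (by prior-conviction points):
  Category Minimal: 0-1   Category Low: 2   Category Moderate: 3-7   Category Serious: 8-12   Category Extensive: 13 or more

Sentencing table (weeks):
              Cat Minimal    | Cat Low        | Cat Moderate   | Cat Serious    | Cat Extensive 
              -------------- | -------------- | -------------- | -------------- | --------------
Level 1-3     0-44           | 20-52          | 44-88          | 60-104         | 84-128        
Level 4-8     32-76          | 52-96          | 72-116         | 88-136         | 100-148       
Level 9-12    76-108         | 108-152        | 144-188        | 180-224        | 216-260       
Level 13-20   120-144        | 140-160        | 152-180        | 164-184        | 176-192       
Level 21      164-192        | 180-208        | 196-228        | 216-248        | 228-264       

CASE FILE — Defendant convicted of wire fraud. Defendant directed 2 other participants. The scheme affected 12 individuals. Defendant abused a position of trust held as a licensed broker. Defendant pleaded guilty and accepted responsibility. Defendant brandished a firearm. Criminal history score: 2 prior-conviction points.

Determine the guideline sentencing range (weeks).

180-208 weeks

Base offense level for wire fraud: 19.
S1 applies: 19 + 2 = 21.
S2 applies: 21 − 3 = 18.
S4 applies: 18 + 2 = 20.
S5 applies (level before this adjustment is 20 ≥ 17, so +5): 20 + 5 = 25.
S6 applies: 25 + 3 = 28.
Level 28 exceeds the maximum of 21; capped at 21.
Final offense level: 21.
Criminal history: 2 prior points → Category Low (2).
Level 21 falls in the 21 band.
Grid: Level 21 × Category Low = 180-208 weeks.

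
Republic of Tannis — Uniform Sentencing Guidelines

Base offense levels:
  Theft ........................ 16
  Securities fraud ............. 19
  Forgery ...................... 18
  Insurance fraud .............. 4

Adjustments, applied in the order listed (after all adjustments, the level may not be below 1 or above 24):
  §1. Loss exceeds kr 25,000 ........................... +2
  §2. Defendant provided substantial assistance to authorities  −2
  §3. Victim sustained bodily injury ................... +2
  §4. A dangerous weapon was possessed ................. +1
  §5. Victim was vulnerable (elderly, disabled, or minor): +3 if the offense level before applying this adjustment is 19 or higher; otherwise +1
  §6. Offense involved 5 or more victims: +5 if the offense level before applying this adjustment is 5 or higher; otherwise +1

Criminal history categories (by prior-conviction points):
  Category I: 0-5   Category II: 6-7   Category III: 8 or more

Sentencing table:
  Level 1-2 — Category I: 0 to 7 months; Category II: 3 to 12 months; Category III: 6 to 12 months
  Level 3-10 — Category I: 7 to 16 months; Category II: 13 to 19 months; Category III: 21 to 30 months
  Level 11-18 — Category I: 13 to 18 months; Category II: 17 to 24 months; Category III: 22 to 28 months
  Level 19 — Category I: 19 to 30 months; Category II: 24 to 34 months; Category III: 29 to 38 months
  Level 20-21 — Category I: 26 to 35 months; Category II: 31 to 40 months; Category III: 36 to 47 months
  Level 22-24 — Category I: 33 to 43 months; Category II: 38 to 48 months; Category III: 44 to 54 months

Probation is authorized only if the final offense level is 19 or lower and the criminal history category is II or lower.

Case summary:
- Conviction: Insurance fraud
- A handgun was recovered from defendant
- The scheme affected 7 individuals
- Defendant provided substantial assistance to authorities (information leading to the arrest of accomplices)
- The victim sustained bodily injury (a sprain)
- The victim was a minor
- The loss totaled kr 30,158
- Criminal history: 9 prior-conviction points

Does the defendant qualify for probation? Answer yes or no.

Base offense level for insurance fraud: 4.
§1 applies: 4 + 2 = 6.
§2 applies: 6 − 2 = 4.
§3 applies: 4 + 2 = 6.
§4 applies: 6 + 1 = 7.
§5 applies (level before this adjustment is 7 < 19, so +1): 7 + 1 = 8.
§6 applies (level before this adjustment is 8 ≥ 5, so +5): 8 + 5 = 13.
Final offense level: 13.
Criminal history: 9 prior points → Category III (8+).
Level 13 falls in the 11-18 band.
Grid: Level 11-18 × Category III = 22-28 months.
Probation check: level 13 ≤ 19 and category III > II → not eligible.

No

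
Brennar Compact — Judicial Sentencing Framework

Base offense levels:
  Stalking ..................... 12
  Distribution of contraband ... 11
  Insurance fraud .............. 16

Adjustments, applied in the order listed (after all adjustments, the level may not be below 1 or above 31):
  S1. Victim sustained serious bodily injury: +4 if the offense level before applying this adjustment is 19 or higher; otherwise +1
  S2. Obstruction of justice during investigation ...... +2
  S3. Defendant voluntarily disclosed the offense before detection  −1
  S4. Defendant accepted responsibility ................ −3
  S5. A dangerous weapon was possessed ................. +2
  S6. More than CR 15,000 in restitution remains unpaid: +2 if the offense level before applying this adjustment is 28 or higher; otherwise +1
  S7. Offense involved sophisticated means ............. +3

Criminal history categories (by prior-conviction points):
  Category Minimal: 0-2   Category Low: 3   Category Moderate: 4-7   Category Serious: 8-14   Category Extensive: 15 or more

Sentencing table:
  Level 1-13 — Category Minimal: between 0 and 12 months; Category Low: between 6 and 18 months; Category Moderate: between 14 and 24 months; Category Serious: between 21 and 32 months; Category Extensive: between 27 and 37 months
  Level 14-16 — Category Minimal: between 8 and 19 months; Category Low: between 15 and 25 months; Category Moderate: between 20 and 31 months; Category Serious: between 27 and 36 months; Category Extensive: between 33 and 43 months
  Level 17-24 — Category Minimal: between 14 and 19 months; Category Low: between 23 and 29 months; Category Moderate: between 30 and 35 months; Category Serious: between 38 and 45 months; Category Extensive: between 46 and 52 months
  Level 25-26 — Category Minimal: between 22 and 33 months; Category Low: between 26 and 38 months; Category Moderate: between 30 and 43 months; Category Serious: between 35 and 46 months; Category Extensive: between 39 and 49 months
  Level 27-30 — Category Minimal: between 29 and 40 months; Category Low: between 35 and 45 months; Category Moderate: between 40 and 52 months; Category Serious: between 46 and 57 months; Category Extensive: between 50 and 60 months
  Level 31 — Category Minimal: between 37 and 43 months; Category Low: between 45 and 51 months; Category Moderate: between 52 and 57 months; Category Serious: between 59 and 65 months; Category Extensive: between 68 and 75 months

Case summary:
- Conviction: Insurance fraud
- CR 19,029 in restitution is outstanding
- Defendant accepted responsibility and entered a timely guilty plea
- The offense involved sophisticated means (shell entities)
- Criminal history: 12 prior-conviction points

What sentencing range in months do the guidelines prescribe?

38-45 months

Base offense level for insurance fraud: 16.
S1 does not apply.
S2 does not apply.
S3 does not apply.
S4 applies: 16 − 3 = 13.
S5 does not apply.
S6 applies (level before this adjustment is 13 < 28, so +1): 13 + 1 = 14.
S7 applies: 14 + 3 = 17.
Final offense level: 17.
Criminal history: 12 prior points → Category Serious (8-14).
Level 17 falls in the 17-24 band.
Grid: Level 17-24 × Category Serious = 38-45 months.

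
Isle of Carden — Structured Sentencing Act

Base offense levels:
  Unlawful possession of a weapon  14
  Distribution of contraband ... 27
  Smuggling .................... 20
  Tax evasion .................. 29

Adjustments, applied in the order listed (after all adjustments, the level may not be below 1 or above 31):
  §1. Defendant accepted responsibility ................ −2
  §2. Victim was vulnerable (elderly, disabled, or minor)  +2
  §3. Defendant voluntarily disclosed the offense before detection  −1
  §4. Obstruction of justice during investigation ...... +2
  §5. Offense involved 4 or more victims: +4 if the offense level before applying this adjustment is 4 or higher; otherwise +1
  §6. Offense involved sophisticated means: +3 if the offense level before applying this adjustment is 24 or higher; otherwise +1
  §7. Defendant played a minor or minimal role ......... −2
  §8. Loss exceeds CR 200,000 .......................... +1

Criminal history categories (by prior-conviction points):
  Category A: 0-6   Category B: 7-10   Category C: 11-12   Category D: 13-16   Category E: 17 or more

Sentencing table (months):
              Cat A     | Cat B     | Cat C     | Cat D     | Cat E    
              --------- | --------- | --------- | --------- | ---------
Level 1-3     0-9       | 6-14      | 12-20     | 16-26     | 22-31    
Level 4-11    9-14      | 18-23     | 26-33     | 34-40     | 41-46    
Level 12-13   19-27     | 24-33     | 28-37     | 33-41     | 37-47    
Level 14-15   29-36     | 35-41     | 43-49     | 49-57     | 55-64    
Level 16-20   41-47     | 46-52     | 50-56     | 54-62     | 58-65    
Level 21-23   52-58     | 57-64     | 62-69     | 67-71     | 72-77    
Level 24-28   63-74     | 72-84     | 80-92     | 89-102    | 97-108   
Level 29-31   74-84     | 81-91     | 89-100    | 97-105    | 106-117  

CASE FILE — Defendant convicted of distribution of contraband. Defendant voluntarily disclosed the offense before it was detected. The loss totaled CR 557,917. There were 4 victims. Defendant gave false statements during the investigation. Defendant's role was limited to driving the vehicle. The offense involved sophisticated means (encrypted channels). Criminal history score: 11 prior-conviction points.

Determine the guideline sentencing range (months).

Base offense level for distribution of contraband: 27.
§3 applies: 27 − 1 = 26.
§4 applies: 26 + 2 = 28.
§5 applies (level before this adjustment is 28 ≥ 4, so +4): 28 + 4 = 32.
§6 applies (level before this adjustment is 32 ≥ 24, so +3): 32 + 3 = 35.
§7 applies: 35 − 2 = 33.
§8 applies: 33 + 1 = 34.
Level 34 exceeds the maximum of 31; capped at 31.
Final offense level: 31.
Criminal history: 11 prior points → Category C (11-12).
Level 31 falls in the 29-31 band.
Grid: Level 29-31 × Category C = 89-100 months.

89-100 months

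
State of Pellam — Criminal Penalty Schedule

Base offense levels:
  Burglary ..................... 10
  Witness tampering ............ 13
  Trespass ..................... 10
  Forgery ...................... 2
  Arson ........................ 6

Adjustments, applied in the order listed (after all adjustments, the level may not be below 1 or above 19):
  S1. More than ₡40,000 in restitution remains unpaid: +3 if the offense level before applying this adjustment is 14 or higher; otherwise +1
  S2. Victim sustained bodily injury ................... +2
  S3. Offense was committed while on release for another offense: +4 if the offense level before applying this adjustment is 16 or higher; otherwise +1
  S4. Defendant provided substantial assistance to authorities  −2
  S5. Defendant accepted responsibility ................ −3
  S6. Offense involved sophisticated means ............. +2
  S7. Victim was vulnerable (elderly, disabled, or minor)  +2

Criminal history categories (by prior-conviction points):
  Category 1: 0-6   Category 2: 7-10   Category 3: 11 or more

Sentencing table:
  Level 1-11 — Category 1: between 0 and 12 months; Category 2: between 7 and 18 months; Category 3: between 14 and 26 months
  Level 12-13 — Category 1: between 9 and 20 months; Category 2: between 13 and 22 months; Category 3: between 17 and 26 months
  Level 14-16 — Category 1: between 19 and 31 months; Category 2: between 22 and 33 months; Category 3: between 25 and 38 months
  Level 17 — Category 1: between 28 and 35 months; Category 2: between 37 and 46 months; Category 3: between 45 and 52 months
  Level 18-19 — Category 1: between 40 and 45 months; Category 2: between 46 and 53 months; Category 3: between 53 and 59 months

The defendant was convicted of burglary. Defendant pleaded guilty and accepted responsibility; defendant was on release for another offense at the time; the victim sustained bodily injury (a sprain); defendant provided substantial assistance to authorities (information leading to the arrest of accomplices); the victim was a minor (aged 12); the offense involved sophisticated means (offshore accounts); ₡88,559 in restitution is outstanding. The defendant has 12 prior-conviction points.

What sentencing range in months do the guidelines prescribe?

17-26 months

Base offense level for burglary: 10.
S1 applies (level before this adjustment is 10 < 14, so +1): 10 + 1 = 11.
S2 applies: 11 + 2 = 13.
S3 applies (level before this adjustment is 13 < 16, so +1): 13 + 1 = 14.
S4 applies: 14 − 2 = 12.
S5 applies: 12 − 3 = 9.
S6 applies: 9 + 2 = 11.
S7 applies: 11 + 2 = 13.
Final offense level: 13.
Criminal history: 12 prior points → Category 3 (11+).
Level 13 falls in the 12-13 band.
Grid: Level 12-13 × Category 3 = 17-26 months.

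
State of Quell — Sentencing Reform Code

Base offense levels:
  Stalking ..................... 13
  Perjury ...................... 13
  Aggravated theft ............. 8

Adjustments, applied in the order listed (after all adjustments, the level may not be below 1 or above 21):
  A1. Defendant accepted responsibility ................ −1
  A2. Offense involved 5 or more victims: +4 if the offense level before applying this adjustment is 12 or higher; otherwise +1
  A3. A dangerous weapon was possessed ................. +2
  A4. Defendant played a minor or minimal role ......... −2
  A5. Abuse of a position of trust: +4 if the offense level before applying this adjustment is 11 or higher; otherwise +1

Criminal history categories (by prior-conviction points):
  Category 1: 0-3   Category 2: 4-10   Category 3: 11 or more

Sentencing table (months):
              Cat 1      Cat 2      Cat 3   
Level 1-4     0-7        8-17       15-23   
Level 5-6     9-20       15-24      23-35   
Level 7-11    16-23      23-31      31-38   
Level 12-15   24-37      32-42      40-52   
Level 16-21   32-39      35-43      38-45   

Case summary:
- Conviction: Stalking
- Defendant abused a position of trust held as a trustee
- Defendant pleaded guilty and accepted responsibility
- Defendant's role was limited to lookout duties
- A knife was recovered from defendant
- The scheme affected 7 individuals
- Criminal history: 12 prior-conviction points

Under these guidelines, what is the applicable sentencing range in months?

38-45 months

Base offense level for stalking: 13.
A1 applies: 13 − 1 = 12.
A2 applies (level before this adjustment is 12 ≥ 12, so +4): 12 + 4 = 16.
A3 applies: 16 + 2 = 18.
A4 applies: 18 − 2 = 16.
A5 applies (level before this adjustment is 16 ≥ 11, so +4): 16 + 4 = 20.
Final offense level: 20.
Criminal history: 12 prior points → Category 3 (11+).
Level 20 falls in the 16-21 band.
Grid: Level 16-21 × Category 3 = 38-45 months.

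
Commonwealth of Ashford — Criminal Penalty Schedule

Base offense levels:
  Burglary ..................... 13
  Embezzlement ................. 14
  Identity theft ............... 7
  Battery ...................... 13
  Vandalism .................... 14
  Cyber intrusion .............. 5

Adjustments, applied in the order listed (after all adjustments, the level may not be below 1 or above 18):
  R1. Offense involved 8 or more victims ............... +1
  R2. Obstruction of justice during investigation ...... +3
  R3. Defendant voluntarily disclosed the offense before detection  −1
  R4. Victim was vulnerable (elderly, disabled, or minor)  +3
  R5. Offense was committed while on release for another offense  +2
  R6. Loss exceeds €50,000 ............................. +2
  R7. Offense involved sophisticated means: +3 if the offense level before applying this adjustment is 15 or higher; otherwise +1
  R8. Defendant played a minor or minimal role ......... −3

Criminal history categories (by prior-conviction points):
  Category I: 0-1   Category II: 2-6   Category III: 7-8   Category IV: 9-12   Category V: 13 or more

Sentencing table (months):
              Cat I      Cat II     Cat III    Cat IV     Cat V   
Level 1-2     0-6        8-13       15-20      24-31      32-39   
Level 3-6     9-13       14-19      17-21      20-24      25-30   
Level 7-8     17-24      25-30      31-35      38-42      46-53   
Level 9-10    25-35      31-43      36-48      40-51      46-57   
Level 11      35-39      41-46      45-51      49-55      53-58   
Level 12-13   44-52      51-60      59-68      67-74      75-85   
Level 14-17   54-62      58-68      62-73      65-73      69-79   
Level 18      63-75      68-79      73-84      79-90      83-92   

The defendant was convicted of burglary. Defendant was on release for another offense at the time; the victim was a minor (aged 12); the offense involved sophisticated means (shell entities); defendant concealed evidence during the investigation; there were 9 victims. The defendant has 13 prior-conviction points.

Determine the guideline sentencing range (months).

83-92 months

Base offense level for burglary: 13.
R1 applies: 13 + 1 = 14.
R2 applies: 14 + 3 = 17.
R3 does not apply.
R4 applies: 17 + 3 = 20.
R5 applies: 20 + 2 = 22.
R7 applies (level before this adjustment is 22 ≥ 15, so +3): 22 + 3 = 25.
Level 25 exceeds the maximum of 18; capped at 18.
Final offense level: 18.
Criminal history: 13 prior points → Category V (13+).
Level 18 falls in the 18 band.
Grid: Level 18 × Category V = 83-92 months.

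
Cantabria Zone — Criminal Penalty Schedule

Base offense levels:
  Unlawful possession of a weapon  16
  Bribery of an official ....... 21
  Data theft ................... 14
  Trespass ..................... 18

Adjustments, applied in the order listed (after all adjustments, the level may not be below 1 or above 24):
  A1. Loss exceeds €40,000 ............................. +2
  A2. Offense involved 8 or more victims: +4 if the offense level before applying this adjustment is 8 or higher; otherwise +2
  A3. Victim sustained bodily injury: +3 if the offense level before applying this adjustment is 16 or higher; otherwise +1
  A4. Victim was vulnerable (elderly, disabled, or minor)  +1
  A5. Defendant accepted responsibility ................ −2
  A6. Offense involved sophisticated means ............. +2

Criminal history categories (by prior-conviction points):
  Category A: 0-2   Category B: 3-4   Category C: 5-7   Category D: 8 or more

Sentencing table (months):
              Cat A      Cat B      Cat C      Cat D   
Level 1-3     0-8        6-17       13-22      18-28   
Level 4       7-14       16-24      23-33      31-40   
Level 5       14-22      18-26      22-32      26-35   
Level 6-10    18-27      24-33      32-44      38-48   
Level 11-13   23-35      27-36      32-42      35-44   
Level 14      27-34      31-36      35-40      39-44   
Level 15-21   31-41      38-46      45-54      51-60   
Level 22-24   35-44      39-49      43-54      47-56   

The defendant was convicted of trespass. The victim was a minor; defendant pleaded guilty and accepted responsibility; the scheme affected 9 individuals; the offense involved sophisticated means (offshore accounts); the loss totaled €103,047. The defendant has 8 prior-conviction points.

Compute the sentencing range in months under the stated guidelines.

Base offense level for trespass: 18.
A1 applies: 18 + 2 = 20.
A2 applies (level before this adjustment is 20 ≥ 8, so +4): 20 + 4 = 24.
A3 does not apply.
A4 applies: 24 + 1 = 25.
A5 applies: 25 − 2 = 23.
A6 applies: 23 + 2 = 25.
Level 25 exceeds the maximum of 24; capped at 24.
Final offense level: 24.
Criminal history: 8 prior points → Category D (8+).
Level 24 falls in the 22-24 band.
Grid: Level 22-24 × Category D = 47-56 months.

47-56 months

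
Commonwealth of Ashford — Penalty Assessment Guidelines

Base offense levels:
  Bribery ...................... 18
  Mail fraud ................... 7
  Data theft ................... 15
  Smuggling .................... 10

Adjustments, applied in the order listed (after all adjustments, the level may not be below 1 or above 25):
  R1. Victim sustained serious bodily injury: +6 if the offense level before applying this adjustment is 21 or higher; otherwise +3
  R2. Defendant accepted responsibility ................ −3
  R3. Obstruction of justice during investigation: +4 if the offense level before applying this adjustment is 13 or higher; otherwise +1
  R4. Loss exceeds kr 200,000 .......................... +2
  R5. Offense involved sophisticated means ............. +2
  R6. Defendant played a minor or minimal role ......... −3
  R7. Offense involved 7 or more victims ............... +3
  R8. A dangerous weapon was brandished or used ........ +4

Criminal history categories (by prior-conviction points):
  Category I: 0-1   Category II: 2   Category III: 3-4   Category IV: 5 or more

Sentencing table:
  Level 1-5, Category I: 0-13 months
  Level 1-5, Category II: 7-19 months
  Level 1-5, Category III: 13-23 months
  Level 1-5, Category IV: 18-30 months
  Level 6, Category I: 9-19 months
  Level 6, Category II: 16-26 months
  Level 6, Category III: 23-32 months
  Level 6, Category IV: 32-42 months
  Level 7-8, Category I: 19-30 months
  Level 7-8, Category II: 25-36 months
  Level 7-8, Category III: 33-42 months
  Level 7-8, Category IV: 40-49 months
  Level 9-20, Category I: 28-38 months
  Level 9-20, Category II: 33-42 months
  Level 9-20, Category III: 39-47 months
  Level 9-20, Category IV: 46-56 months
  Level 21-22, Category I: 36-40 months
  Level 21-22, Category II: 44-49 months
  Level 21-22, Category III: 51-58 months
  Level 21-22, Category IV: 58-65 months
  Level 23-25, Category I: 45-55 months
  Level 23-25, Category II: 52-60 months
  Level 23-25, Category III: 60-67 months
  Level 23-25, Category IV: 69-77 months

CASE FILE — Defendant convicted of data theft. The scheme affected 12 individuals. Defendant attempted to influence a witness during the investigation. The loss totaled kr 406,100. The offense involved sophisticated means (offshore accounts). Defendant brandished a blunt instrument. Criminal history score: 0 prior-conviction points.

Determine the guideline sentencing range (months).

Base offense level for data theft: 15.
R1 does not apply.
R3 applies (level before this adjustment is 15 ≥ 13, so +4): 15 + 4 = 19.
R4 applies: 19 + 2 = 21.
R5 applies: 21 + 2 = 23.
R7 applies: 23 + 3 = 26.
R8 applies: 26 + 4 = 30.
Level 30 exceeds the maximum of 25; capped at 25.
Final offense level: 25.
Criminal history: 0 prior points → Category I (0-1).
Level 25 falls in the 23-25 band.
Grid: Level 23-25 × Category I = 45-55 months.

45-55 months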